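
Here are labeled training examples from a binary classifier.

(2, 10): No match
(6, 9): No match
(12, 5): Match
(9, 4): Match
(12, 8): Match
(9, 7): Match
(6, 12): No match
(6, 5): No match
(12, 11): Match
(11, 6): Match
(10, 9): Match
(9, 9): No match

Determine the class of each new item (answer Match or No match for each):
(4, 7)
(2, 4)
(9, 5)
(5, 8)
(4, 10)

No match, No match, Match, No match, No match

The simplest hypothesis consistent with all the labels is: first > second AND sum ≥ 12.
(4, 7) — 4 < 7, 4+7 = 11, hence No match. (2, 4) — 2 < 4, 2+4 = 6, hence No match. (9, 5) — 9 > 5, 9+5 = 14, hence Match. (5, 8) — 5 < 8, 5+8 = 13, hence No match. (4, 10) — 4 < 10, 4+10 = 14, hence No match.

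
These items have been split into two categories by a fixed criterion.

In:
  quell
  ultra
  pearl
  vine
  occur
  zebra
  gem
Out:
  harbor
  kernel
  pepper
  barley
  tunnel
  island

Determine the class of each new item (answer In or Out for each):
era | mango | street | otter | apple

The simplest hypothesis consistent with all the labels is: length ≤ 5.
era: length 3 — fits, so In. mango: length 5 — fits, so In. street: length 6 — does not satisfy this, so Out. otter: length 5 — fits, so In. apple: length 5 — fits, so In.

In, In, Out, In, In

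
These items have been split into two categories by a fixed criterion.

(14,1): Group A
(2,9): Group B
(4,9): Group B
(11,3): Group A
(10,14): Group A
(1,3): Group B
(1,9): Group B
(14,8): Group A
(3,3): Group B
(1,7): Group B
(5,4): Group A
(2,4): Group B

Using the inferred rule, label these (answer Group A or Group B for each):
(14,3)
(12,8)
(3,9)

Group A, Group A, Group B

Every 'Group A' example satisfies: first ≥ 5. None of the 'Group B' examples do.
(14,3) — first 14, hence Group A.
(12,8) — first 12, hence Group A.
(3,9) — first 3, hence Group B.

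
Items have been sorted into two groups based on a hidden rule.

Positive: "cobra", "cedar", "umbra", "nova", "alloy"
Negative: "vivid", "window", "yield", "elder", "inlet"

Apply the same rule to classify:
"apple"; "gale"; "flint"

Positive, Positive, Negative

'Positive' ⟺ contains 'a'.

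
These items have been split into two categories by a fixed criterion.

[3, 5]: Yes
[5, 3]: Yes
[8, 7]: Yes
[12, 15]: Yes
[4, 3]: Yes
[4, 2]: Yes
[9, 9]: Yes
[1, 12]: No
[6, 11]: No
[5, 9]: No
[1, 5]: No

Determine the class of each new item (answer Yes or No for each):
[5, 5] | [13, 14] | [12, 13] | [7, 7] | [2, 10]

Every 'Yes' example satisfies: |first − second| ≤ 3. None of the 'No' examples do.

Yes, Yes, Yes, Yes, No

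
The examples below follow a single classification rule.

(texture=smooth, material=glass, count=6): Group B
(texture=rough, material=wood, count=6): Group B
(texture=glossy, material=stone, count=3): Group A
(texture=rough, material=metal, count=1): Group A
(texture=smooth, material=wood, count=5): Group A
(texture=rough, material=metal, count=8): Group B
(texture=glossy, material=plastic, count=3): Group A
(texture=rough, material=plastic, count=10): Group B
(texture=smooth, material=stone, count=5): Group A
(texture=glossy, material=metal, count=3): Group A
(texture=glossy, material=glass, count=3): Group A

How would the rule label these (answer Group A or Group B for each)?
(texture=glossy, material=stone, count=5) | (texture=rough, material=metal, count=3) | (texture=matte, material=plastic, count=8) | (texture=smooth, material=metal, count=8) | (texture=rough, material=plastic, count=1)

A rule that fits every label: count ≤ 5 — true of each 'Group A' example, false of each 'Group B' one.
(texture=glossy, material=stone, count=5): Group A (count = 5). (texture=rough, material=metal, count=3): Group A (count = 3). (texture=matte, material=plastic, count=8): Group B (count = 8). (texture=smooth, material=metal, count=8): Group B (count = 8). (texture=rough, material=plastic, count=1): Group A (count = 1).

Group A, Group A, Group B, Group B, Group A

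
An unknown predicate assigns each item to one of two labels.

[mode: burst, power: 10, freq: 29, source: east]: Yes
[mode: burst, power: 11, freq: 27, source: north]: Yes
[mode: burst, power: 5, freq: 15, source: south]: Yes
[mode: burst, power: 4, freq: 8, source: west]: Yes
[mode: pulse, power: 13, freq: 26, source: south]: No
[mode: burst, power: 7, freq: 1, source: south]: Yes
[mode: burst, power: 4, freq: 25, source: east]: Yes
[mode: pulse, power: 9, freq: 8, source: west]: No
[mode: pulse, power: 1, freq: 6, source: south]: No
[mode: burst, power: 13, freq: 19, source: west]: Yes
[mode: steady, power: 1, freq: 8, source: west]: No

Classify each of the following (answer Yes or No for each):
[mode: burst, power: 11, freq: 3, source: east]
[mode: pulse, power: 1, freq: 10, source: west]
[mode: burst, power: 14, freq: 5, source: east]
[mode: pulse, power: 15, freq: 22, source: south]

The classifier is using: mode is burst.

Yes, No, Yes, No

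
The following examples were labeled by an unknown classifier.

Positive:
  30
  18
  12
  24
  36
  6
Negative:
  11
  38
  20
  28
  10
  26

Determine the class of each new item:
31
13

Negative, Negative

All 'Positive' examples share one property — multiple of 3 — and every 'Negative' example lacks it.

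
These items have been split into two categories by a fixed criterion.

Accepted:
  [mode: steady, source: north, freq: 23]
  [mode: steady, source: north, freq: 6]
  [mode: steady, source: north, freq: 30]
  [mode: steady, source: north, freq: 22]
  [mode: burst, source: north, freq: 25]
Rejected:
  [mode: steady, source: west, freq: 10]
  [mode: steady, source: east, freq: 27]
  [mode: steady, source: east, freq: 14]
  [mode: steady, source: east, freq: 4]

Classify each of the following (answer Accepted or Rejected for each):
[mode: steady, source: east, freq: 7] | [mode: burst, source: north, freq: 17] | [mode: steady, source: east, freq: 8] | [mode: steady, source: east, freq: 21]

Rejected, Accepted, Rejected, Rejected

Rule: source is north. This holds for each 'Accepted' example and fails for each 'Rejected' one.
[mode: steady, source: east, freq: 7]: source is east — fails the rule, so Rejected. [mode: burst, source: north, freq: 17]: source is north — qualifies, so Accepted. [mode: steady, source: east, freq: 8]: source is east — fails the rule, so Rejected. [mode: steady, source: east, freq: 21]: source is east — fails the rule, so Rejected.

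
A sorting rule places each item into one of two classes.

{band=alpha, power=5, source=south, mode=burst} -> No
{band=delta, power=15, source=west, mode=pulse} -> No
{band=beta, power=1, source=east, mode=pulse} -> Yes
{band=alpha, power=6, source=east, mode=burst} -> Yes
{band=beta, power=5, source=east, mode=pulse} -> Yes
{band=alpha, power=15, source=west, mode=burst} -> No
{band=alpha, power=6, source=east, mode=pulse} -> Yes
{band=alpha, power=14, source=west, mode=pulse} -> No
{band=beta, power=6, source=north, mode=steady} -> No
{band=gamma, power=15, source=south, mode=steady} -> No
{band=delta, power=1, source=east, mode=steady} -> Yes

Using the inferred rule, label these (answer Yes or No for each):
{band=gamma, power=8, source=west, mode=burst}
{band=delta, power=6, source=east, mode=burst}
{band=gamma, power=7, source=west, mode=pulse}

The rule appears to be: source is east.
{band=gamma, power=8, source=west, mode=burst}: No (source is west). {band=delta, power=6, source=east, mode=burst}: Yes (source is east). {band=gamma, power=7, source=west, mode=pulse}: No (source is west).

No, Yes, No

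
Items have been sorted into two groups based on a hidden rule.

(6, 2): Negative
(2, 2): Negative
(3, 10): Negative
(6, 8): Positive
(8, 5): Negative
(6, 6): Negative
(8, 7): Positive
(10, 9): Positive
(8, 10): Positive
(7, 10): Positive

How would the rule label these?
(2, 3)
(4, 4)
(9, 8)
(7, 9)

The common property of the 'Positive' items is: sum ≥ 14. No 'Negative' item has it.
(2, 3) → 2+3 = 5 → Negative. (4, 4) → 4+4 = 8 → Negative. (9, 8) → 9+8 = 17 → Positive. (7, 9) → 7+9 = 16 → Positive.

Negative, Negative, Positive, Positive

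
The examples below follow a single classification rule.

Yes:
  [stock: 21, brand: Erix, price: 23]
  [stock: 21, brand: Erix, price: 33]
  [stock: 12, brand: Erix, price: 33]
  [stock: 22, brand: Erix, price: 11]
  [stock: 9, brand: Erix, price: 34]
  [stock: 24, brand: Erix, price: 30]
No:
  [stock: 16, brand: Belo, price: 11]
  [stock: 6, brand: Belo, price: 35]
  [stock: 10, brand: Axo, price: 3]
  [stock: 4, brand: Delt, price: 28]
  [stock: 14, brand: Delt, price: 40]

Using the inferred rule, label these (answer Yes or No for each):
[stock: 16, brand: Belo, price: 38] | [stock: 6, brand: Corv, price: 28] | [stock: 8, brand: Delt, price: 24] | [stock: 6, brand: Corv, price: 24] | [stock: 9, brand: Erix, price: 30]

Looking at the examples, the only property every 'Yes' case has and every 'No' case lacks is: brand is Erix.
[stock: 16, brand: Belo, price: 38]: No (brand is Belo).
[stock: 6, brand: Corv, price: 28]: No (brand is Corv).
[stock: 8, brand: Delt, price: 24]: No (brand is Delt).
[stock: 6, brand: Corv, price: 24]: No (brand is Corv).
[stock: 9, brand: Erix, price: 30]: Yes (brand is Erix).

No, No, No, No, Yes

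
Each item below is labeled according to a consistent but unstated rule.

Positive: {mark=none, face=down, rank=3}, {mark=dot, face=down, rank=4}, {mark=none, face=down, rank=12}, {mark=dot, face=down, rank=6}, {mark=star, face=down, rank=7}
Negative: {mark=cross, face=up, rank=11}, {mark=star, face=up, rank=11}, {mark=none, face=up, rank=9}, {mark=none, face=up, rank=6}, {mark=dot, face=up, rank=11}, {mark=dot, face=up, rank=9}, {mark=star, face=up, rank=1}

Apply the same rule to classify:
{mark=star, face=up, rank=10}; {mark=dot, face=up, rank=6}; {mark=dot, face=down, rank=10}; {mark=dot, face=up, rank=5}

Negative, Negative, Positive, Negative

'Positive' ⟺ face is down.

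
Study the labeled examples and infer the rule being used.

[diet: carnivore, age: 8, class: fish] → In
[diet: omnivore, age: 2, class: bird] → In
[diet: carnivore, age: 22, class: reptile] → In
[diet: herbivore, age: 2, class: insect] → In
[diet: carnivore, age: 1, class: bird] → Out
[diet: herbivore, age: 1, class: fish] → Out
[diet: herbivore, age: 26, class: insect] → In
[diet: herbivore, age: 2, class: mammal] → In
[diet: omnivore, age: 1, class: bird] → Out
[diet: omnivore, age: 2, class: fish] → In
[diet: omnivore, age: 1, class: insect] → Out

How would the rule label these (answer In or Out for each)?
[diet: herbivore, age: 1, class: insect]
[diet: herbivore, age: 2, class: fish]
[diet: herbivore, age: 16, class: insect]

Out, In, In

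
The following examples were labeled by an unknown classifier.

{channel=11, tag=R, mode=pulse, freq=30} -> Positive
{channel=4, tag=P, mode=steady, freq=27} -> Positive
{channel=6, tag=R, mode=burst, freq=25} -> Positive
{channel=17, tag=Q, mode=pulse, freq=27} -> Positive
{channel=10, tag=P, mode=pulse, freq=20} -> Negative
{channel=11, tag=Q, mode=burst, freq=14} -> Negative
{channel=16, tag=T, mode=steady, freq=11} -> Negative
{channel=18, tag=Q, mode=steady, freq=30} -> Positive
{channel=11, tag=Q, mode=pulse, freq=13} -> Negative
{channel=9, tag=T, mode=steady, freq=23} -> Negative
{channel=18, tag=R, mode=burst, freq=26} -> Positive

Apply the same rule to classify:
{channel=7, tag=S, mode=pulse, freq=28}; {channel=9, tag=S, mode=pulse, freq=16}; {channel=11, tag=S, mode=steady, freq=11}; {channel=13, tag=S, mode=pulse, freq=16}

Positive, Negative, Negative, Negative

A rule that fits every label: freq ≥ 25 — true of each 'Positive' example, false of each 'Negative' one.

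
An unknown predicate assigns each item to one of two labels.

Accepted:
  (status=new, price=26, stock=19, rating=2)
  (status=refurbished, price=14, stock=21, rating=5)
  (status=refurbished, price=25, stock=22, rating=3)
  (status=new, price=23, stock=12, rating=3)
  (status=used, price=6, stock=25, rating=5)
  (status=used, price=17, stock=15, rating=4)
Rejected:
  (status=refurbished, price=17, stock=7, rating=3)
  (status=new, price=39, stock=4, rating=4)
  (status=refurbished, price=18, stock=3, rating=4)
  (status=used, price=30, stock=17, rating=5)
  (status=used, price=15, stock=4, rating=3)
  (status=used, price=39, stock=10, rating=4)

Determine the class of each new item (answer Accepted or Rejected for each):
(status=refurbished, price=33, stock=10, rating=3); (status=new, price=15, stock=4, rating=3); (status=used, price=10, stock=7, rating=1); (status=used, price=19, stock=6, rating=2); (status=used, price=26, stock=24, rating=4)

One predicate separates the groups cleanly: stock ≥ 10 AND price ≤ 26.
(status=refurbished, price=33, stock=10, rating=3) — stock = 10, price = 33, hence Rejected. (status=new, price=15, stock=4, rating=3) — stock = 4, price = 15, hence Rejected. (status=used, price=10, stock=7, rating=1) — stock = 7, price = 10, hence Rejected. (status=used, price=19, stock=6, rating=2) — stock = 6, price = 19, hence Rejected. (status=used, price=26, stock=24, rating=4) — stock = 24, price = 26, hence Accepted.

Rejected, Rejected, Rejected, Rejected, Accepted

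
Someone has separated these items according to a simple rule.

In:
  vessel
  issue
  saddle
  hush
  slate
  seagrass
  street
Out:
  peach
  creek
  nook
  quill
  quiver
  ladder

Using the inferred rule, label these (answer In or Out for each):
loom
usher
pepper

Out, In, Out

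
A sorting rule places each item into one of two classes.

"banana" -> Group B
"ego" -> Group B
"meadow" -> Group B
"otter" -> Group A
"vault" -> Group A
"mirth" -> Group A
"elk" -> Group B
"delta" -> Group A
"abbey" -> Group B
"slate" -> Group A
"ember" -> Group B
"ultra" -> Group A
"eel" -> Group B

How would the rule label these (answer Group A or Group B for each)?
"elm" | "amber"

Group B, Group B

The simplest hypothesis consistent with all the labels is: contains 't'.
Group B: "elm", since no 't'.
Group B: "amber", since no 't'.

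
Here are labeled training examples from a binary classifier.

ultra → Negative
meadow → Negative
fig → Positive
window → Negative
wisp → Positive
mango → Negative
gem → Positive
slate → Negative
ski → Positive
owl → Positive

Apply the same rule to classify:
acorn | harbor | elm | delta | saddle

Negative, Negative, Positive, Negative, Negative

The distinguishing property — length ≤ 4 — holds for all the 'Positive' cases and none of the 'Negative' cases.
acorn → length 5 → Negative. harbor → length 6 → Negative. elm → length 3 → Positive. delta → length 5 → Negative. saddle → length 6 → Negative.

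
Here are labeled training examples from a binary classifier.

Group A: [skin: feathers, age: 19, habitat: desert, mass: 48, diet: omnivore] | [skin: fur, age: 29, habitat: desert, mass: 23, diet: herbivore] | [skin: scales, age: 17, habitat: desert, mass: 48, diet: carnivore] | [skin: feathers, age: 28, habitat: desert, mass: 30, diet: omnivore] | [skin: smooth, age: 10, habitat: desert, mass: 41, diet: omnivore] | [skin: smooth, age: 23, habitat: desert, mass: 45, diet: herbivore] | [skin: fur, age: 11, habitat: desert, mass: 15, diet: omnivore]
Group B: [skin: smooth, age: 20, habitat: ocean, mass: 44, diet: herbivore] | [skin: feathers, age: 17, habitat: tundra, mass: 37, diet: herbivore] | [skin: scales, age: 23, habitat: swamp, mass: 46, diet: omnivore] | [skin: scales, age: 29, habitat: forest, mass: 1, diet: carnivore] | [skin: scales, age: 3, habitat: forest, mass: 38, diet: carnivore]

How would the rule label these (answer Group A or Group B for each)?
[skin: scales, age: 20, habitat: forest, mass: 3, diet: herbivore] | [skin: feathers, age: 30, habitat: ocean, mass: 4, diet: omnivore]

'Group A' ⟺ habitat is desert.

Group B, Group B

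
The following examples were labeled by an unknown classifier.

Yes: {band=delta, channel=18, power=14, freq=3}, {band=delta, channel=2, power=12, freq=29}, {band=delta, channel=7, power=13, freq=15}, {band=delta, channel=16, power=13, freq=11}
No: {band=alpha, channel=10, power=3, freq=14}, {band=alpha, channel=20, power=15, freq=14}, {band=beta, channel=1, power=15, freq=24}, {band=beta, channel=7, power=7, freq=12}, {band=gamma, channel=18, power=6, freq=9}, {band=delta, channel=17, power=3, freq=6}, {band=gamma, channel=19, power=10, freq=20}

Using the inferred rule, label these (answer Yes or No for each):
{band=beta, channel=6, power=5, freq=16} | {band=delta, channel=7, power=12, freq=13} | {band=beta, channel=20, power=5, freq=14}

No, Yes, No

The simplest hypothesis consistent with all the labels is: band is delta AND power ≥ 6.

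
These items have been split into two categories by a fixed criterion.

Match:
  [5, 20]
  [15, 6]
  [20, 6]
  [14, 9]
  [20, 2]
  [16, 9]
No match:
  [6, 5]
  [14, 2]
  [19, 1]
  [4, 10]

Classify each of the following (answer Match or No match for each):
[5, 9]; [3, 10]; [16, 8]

No match, No match, Match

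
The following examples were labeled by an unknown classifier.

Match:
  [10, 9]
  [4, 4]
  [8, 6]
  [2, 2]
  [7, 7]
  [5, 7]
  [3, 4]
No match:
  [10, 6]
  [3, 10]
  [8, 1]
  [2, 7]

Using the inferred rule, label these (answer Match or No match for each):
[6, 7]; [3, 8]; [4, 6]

Match, No match, Match

The simplest hypothesis consistent with all the labels is: |first − second| ≤ 2.
Match: [6, 7], since |6−7| = 1. No match: [3, 8], since |3−8| = 5. Match: [4, 6], since |4−6| = 2.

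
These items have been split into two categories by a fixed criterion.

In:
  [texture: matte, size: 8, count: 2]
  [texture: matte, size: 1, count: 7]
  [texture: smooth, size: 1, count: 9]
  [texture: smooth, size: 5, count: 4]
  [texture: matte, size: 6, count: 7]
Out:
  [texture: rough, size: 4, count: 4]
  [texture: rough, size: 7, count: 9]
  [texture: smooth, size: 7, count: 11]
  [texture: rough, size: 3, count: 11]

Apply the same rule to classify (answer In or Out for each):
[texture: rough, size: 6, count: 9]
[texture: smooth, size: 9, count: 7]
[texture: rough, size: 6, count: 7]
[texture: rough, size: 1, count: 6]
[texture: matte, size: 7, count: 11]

Out, In, Out, Out, Out

One predicate separates the groups cleanly: texture is not rough AND count ≤ 9.
Out: [texture: rough, size: 6, count: 9], since texture is rough, count = 9. In: [texture: smooth, size: 9, count: 7], since texture is smooth, count = 7. Out: [texture: rough, size: 6, count: 7], since texture is rough, count = 7. Out: [texture: rough, size: 1, count: 6], since texture is rough, count = 6. Out: [texture: matte, size: 7, count: 11], since texture is matte, count = 11.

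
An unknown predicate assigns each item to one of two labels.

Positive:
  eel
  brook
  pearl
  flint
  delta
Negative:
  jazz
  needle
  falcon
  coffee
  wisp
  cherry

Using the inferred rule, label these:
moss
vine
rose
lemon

Negative, Negative, Negative, Positive

Every 'Positive' example satisfies: odd length. None of the 'Negative' examples do.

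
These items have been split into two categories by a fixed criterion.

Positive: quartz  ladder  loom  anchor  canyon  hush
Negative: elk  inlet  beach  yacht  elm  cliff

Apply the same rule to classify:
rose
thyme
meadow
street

The common property of the 'Positive' items is: even length. No 'Negative' item has it.
rose: length 4 — matches, so Positive.
thyme: length 5 — fails this test, so Negative.
meadow: length 6 — matches, so Positive.
street: length 6 — matches, so Positive.

Positive, Negative, Positive, Positive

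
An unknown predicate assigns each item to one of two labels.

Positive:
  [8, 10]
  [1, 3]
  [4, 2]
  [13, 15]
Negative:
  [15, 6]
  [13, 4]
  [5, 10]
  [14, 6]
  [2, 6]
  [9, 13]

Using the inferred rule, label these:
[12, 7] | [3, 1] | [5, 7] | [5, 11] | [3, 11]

Negative, Positive, Positive, Negative, Negative

The pattern is that an item is 'Positive' exactly when: |first − second| ≤ 2.
[12, 7]: |12−7| = 5 — does not satisfy this, so Negative.
[3, 1]: |3−1| = 2 — fits, so Positive.
[5, 7]: |5−7| = 2 — fits, so Positive.
[5, 11]: |5−11| = 6 — does not satisfy this, so Negative.
[3, 11]: |3−11| = 8 — does not satisfy this, so Negative.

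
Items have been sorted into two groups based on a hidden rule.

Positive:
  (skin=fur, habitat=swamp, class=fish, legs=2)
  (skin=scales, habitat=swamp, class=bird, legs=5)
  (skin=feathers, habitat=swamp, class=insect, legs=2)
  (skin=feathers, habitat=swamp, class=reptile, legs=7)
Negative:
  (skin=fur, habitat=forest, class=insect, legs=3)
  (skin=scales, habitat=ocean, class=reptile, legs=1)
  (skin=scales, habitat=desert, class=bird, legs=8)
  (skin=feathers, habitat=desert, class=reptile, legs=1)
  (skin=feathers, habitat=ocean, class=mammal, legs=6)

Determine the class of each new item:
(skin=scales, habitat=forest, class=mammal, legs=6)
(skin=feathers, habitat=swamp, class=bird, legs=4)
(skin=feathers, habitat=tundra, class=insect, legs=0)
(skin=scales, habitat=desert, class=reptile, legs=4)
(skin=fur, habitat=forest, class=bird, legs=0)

A rule that fits every label: habitat is swamp — true of each 'Positive' example, false of each 'Negative' one.
(skin=scales, habitat=forest, class=mammal, legs=6): Negative (habitat is forest).
(skin=feathers, habitat=swamp, class=bird, legs=4): Positive (habitat is swamp).
(skin=feathers, habitat=tundra, class=insect, legs=0): Negative (habitat is tundra).
(skin=scales, habitat=desert, class=reptile, legs=4): Negative (habitat is desert).
(skin=fur, habitat=forest, class=bird, legs=0): Negative (habitat is forest).

Negative, Positive, Negative, Negative, Negative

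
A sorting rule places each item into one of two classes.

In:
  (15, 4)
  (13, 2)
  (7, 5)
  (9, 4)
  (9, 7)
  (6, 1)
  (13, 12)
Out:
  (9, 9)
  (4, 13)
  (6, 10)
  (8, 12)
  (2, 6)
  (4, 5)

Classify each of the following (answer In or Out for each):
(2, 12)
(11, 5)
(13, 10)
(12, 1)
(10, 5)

Out, In, In, In, In

The pattern is that an item is 'In' exactly when: first > second.
(2, 12) — 2 < 12, hence Out. (11, 5) — 11 > 5, hence In. (13, 10) — 13 > 10, hence In. (12, 1) — 12 > 1, hence In. (10, 5) — 10 > 5, hence In.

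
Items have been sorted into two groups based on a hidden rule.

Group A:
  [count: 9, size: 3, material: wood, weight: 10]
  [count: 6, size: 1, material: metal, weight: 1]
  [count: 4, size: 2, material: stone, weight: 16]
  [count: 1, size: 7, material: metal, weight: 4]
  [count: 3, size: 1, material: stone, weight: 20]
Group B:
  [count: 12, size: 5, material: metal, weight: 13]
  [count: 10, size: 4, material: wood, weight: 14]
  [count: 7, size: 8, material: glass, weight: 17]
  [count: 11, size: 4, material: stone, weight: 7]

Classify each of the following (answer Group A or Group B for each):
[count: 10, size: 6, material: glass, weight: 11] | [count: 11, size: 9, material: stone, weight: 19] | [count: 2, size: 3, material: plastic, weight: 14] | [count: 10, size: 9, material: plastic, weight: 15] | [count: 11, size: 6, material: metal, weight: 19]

One predicate separates the groups cleanly: count ≤ 9 AND size ≤ 7.
[count: 10, size: 6, material: glass, weight: 11]: count = 10, size = 6 — does not fit, so Group B.
[count: 11, size: 9, material: stone, weight: 19]: count = 11, size = 9 — does not fit, so Group B.
[count: 2, size: 3, material: plastic, weight: 14]: count = 2, size = 3 — checks out, so Group A.
[count: 10, size: 9, material: plastic, weight: 15]: count = 10, size = 9 — does not fit, so Group B.
[count: 11, size: 6, material: metal, weight: 19]: count = 11, size = 6 — does not fit, so Group B.

Group B, Group B, Group A, Group B, Group B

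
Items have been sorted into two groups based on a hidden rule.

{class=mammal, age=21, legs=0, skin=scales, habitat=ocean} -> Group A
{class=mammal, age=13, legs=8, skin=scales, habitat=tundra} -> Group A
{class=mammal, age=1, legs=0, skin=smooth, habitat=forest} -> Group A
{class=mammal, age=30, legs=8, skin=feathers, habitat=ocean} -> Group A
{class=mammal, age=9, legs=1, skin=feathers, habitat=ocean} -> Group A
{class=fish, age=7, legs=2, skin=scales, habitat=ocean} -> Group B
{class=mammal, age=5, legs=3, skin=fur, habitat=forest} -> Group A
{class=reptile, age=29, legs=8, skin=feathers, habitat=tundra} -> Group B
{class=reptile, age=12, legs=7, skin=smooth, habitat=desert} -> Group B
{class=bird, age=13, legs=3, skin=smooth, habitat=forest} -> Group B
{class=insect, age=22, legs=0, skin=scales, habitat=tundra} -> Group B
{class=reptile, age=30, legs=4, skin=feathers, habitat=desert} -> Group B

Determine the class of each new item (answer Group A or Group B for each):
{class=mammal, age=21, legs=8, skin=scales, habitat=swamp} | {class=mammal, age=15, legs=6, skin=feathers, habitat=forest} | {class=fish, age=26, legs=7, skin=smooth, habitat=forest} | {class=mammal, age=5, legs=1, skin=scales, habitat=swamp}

Rule: class is mammal. This holds for each 'Group A' example and fails for each 'Group B' one.
{class=mammal, age=21, legs=8, skin=scales, habitat=swamp} — class is mammal, hence Group A. {class=mammal, age=15, legs=6, skin=feathers, habitat=forest} — class is mammal, hence Group A. {class=fish, age=26, legs=7, skin=smooth, habitat=forest} — class is fish, hence Group B. {class=mammal, age=5, legs=1, skin=scales, habitat=swamp} — class is mammal, hence Group A.

Group A, Group A, Group B, Group A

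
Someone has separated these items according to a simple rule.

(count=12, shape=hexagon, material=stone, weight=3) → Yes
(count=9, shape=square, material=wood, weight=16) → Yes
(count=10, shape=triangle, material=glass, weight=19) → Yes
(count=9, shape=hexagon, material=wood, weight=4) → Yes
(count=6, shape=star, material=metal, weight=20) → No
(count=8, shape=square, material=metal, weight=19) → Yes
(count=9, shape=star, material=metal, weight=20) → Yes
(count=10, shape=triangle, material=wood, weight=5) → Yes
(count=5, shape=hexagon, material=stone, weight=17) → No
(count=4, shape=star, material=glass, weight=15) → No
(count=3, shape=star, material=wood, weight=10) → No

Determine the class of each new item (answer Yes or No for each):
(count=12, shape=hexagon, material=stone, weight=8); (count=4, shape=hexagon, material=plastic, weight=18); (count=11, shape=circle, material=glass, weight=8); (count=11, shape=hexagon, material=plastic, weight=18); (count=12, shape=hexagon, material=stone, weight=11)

Yes, No, Yes, Yes, Yes

Every 'Yes' example satisfies: count ≥ 8. None of the 'No' examples do.
(count=12, shape=hexagon, material=stone, weight=8) → count = 12 → Yes. (count=4, shape=hexagon, material=plastic, weight=18) → count = 4 → No. (count=11, shape=circle, material=glass, weight=8) → count = 11 → Yes. (count=11, shape=hexagon, material=plastic, weight=18) → count = 11 → Yes. (count=12, shape=hexagon, material=stone, weight=11) → count = 12 → Yes.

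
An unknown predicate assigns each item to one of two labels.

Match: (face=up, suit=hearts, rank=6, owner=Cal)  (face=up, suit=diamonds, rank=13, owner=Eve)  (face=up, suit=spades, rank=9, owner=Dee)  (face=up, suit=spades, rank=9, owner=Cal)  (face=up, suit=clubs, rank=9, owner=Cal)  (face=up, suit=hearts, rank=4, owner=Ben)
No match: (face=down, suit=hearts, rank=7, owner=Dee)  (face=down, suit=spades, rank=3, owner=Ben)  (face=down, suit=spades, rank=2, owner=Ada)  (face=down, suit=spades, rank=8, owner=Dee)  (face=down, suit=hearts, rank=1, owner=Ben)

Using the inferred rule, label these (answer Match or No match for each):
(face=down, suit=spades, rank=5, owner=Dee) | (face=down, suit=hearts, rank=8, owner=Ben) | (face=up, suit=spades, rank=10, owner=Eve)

No match, No match, Match

'Match' ⟺ face is up.
No match: (face=down, suit=spades, rank=5, owner=Dee), since face is down. No match: (face=down, suit=hearts, rank=8, owner=Ben), since face is down. Match: (face=up, suit=spades, rank=10, owner=Eve), since face is up.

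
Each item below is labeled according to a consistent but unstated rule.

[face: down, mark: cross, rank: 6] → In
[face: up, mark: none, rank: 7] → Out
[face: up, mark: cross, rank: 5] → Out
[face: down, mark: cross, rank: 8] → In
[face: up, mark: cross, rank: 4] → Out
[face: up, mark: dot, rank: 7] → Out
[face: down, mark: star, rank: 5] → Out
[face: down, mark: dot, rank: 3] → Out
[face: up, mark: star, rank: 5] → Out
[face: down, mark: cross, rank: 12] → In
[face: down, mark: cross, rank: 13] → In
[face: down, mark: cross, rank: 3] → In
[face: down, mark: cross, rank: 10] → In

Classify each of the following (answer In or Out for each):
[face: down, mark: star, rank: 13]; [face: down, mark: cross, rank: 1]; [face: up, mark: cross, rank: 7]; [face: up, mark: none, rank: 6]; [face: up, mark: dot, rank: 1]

The common property of the 'In' items is: mark is cross AND face is down. No 'Out' item has it.
[face: down, mark: star, rank: 13]: Out (mark is star, face is down). [face: down, mark: cross, rank: 1]: In (mark is cross, face is down). [face: up, mark: cross, rank: 7]: Out (mark is cross, face is up). [face: up, mark: none, rank: 6]: Out (mark is none, face is up). [face: up, mark: dot, rank: 1]: Out (mark is dot, face is up).

Out, In, Out, Out, Out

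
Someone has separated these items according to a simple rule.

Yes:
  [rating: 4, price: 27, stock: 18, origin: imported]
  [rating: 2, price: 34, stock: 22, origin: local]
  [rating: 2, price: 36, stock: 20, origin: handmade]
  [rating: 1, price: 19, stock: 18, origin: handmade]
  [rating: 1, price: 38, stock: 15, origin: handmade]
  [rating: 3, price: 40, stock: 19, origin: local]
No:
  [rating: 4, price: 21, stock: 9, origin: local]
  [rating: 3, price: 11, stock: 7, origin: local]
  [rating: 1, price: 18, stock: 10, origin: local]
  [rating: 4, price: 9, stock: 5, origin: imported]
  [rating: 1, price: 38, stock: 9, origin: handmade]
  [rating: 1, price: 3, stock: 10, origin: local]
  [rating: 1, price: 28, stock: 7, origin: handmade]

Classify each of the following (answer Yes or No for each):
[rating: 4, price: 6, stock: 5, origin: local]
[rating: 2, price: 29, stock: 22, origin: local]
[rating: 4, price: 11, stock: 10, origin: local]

The classifier is using: stock ≥ 15.

No, Yes, No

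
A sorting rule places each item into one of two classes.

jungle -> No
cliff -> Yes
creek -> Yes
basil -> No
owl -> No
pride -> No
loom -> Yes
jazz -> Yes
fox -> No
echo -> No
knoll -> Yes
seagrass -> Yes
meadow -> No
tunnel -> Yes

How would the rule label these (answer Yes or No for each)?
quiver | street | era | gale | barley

No, Yes, No, No, No

The classifier is using: has a double letter.
quiver → no doubled letter → No. street → 'ee' doubled → Yes. era → no doubled letter → No. gale → no doubled letter → No. barley → no doubled letter → No.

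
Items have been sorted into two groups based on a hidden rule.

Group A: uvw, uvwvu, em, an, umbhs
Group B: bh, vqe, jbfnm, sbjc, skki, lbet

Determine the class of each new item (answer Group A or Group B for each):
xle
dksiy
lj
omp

All 'Group A' examples share one property — starts with a vowel — and every 'Group B' example lacks it.

Group B, Group B, Group B, Group A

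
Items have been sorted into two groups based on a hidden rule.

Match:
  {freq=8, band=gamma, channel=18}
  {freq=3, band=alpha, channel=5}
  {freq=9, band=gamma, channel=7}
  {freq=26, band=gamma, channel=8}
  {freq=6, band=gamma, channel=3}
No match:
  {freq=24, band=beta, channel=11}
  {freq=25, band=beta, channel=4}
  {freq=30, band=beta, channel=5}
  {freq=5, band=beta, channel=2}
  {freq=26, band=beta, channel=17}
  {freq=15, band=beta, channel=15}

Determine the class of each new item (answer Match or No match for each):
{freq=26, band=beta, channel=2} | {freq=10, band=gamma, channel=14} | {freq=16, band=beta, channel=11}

No match, Match, No match

Every 'Match' example satisfies: band is not beta. None of the 'No match' examples do.
No match: {freq=26, band=beta, channel=2}, since band is beta. Match: {freq=10, band=gamma, channel=14}, since band is gamma. No match: {freq=16, band=beta, channel=11}, since band is beta.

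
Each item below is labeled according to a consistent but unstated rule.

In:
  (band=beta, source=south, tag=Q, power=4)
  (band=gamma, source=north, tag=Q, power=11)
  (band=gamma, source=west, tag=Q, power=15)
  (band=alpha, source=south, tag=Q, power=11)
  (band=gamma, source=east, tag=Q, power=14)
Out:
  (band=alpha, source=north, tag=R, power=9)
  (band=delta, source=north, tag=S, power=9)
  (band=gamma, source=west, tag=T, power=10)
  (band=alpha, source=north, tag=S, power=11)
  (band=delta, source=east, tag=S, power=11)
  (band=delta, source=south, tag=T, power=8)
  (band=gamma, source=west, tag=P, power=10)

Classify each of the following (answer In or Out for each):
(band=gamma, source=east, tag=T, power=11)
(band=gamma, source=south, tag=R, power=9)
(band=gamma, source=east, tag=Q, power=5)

Out, Out, In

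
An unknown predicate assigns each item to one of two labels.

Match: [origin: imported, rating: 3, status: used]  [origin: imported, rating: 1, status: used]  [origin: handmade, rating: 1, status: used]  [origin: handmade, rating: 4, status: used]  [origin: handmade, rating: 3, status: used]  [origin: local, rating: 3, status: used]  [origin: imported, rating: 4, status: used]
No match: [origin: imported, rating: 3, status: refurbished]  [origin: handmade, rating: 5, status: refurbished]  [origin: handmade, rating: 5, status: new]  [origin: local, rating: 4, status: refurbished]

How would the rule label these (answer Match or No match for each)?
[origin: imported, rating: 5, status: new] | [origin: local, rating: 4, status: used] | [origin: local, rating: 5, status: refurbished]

No match, Match, No match

One predicate separates the groups cleanly: status is used.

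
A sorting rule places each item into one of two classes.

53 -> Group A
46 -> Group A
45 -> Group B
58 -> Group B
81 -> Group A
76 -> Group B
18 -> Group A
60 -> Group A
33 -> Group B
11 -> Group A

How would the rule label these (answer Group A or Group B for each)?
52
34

The simplest hypothesis consistent with all the labels is: ≡ 4 (mod 7).

Group B, Group B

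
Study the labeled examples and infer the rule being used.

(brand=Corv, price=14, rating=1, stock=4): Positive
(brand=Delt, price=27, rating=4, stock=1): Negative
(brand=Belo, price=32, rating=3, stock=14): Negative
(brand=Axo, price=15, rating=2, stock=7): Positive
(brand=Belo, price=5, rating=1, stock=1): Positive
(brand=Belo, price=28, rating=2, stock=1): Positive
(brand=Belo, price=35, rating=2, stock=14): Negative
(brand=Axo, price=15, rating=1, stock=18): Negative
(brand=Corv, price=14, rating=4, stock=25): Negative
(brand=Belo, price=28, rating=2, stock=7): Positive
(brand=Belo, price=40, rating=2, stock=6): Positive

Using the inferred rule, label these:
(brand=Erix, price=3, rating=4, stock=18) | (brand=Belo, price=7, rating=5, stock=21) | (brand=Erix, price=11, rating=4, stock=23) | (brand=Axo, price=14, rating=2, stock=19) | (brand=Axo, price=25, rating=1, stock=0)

The rule appears to be: rating ≤ 2 AND stock ≤ 7.
(brand=Erix, price=3, rating=4, stock=18) → rating = 4, stock = 18 → Negative. (brand=Belo, price=7, rating=5, stock=21) → rating = 5, stock = 21 → Negative. (brand=Erix, price=11, rating=4, stock=23) → rating = 4, stock = 23 → Negative. (brand=Axo, price=14, rating=2, stock=19) → rating = 2, stock = 19 → Negative. (brand=Axo, price=25, rating=1, stock=0) → rating = 1, stock = 0 → Positive.

Negative, Negative, Negative, Negative, Positive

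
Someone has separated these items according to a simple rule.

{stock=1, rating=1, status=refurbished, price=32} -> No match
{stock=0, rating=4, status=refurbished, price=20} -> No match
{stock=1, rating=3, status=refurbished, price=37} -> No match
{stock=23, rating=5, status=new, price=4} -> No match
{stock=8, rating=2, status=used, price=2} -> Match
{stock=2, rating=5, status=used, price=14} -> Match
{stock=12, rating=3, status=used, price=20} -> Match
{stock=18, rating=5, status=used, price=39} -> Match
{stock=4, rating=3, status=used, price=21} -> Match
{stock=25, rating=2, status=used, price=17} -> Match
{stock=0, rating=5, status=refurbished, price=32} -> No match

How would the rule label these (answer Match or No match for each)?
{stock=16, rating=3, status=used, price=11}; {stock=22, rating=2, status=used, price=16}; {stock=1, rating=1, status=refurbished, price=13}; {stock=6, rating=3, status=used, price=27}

'Match' ⟺ status is used.
{stock=16, rating=3, status=used, price=11} — status is used, hence Match.
{stock=22, rating=2, status=used, price=16} — status is used, hence Match.
{stock=1, rating=1, status=refurbished, price=13} — status is refurbished, hence No match.
{stock=6, rating=3, status=used, price=27} — status is used, hence Match.

Match, Match, No match, Match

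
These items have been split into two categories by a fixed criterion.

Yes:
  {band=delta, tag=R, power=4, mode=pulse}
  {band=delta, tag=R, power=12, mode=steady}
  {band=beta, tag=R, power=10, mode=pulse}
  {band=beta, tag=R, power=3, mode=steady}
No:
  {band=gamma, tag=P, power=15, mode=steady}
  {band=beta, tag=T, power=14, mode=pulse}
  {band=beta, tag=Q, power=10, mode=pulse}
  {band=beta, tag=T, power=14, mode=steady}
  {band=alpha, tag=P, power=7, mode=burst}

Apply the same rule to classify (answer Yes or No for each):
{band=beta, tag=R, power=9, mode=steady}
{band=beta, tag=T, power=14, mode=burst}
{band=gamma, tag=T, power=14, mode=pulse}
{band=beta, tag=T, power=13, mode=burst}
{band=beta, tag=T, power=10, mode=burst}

Yes, No, No, No, No

Checking candidate rules against both groups, what survives is: tag is R.
Yes: {band=beta, tag=R, power=9, mode=steady}, since tag is R. No: {band=beta, tag=T, power=14, mode=burst}, since tag is T. No: {band=gamma, tag=T, power=14, mode=pulse}, since tag is T. No: {band=beta, tag=T, power=13, mode=burst}, since tag is T. No: {band=beta, tag=T, power=10, mode=burst}, since tag is T.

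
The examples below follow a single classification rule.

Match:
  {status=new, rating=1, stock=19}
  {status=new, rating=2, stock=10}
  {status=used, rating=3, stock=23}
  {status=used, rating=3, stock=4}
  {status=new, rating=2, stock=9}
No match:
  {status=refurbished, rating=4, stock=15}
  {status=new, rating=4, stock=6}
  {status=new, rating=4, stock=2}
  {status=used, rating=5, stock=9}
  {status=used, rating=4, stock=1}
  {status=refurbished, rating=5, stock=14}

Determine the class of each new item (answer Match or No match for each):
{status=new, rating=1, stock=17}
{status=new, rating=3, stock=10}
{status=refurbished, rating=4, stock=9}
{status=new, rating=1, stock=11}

Match, Match, No match, Match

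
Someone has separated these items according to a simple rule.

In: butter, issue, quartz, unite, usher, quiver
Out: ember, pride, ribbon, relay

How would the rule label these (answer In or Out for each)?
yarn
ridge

Comparing the two groups points to one rule — contains 'u'.
Out: yarn, since no 'u'. Out: ridge, since no 'u'.

Out, Out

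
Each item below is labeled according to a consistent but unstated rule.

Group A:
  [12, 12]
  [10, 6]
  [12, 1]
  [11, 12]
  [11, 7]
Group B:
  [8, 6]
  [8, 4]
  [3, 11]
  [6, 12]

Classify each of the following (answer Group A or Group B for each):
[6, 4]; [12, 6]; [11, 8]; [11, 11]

Group B, Group A, Group A, Group A

All 'Group A' examples share one property — first ≥ 10 — and every 'Group B' example lacks it.
[6, 4]: Group B (first 6). [12, 6]: Group A (first 12). [11, 8]: Group A (first 11). [11, 11]: Group A (first 11).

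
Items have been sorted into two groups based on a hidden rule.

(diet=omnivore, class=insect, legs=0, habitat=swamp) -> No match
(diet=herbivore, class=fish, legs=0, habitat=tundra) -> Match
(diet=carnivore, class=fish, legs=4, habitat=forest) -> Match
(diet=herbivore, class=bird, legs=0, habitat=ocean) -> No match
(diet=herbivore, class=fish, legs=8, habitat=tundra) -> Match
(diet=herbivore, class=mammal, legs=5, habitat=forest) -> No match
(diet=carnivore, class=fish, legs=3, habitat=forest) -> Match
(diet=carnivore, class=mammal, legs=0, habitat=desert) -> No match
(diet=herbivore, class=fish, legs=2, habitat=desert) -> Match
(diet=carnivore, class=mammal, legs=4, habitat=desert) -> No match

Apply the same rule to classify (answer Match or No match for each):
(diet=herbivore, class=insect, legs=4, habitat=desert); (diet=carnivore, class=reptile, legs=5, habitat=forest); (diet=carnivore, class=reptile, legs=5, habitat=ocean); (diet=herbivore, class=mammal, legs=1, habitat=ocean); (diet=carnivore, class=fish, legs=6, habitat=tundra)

No match, No match, No match, No match, Match

The distinguishing property — class is fish — holds for all the 'Match' cases and none of the 'No match' cases.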